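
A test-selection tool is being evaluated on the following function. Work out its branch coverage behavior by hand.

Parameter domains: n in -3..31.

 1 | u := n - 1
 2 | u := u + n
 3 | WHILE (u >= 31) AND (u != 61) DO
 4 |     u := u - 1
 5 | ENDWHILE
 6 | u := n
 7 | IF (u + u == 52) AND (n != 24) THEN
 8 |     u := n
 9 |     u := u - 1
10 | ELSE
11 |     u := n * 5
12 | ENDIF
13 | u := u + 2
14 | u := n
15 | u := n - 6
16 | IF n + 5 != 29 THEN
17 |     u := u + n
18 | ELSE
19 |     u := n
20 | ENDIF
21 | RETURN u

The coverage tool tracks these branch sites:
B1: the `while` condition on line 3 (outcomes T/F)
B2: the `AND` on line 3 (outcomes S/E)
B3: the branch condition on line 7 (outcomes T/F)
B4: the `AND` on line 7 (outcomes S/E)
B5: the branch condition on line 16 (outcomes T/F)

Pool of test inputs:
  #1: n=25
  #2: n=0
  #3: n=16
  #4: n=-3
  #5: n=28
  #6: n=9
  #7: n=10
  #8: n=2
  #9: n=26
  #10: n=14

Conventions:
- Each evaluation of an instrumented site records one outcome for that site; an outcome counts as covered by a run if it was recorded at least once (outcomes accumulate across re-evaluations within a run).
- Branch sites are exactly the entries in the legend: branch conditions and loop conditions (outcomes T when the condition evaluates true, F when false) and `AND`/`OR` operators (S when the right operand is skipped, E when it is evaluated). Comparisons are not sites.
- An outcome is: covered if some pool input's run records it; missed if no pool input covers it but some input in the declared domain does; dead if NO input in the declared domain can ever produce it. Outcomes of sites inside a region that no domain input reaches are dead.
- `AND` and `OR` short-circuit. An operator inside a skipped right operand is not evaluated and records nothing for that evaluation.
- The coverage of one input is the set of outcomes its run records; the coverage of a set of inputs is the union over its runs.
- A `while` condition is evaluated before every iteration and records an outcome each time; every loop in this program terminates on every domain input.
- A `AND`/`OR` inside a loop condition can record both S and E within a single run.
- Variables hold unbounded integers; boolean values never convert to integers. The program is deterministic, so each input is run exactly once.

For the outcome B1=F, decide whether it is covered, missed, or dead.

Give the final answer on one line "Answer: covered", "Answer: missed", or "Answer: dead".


B1=F is recorded by pool input(s) 1, 2, 3, 4, 5, 6, 7, 8, 9, 10 -> covered
Answer: covered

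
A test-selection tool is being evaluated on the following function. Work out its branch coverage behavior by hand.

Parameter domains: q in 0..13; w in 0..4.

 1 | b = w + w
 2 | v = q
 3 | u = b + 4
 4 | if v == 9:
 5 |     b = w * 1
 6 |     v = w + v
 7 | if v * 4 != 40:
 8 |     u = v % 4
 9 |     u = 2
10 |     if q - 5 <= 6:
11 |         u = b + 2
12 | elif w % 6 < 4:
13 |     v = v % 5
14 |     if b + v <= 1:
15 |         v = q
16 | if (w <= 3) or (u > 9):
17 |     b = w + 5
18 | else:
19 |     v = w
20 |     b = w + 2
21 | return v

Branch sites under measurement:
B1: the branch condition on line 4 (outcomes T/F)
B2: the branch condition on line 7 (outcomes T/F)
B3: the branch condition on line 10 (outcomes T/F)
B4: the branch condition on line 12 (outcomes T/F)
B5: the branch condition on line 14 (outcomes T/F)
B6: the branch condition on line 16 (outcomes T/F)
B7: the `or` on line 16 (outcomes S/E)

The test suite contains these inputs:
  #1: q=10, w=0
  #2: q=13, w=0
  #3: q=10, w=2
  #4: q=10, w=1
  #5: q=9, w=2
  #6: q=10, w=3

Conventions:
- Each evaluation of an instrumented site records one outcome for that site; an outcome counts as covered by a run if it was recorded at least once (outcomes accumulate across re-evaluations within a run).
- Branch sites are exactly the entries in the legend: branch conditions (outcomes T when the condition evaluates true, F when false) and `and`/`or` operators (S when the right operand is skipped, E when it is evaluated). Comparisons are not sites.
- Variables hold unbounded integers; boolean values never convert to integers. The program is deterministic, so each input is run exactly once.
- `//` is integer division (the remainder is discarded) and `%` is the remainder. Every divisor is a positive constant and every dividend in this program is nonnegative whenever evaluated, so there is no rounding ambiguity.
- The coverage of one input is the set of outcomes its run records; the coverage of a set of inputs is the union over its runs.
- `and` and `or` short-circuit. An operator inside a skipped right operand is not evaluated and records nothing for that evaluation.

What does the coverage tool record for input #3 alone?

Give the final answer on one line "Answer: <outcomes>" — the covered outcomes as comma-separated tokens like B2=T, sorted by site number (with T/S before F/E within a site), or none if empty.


Simulating input #3 (q=10, w=2) step by step:
  B1->F, B2->F, B4->T, B5->F, B7->S, B6->T
deduplicating events, the covered set is: B1=F, B2=F, B4=T, B5=F, B6=T, B7=S
Answer: B1=F, B2=F, B4=T, B5=F, B6=T, B7=S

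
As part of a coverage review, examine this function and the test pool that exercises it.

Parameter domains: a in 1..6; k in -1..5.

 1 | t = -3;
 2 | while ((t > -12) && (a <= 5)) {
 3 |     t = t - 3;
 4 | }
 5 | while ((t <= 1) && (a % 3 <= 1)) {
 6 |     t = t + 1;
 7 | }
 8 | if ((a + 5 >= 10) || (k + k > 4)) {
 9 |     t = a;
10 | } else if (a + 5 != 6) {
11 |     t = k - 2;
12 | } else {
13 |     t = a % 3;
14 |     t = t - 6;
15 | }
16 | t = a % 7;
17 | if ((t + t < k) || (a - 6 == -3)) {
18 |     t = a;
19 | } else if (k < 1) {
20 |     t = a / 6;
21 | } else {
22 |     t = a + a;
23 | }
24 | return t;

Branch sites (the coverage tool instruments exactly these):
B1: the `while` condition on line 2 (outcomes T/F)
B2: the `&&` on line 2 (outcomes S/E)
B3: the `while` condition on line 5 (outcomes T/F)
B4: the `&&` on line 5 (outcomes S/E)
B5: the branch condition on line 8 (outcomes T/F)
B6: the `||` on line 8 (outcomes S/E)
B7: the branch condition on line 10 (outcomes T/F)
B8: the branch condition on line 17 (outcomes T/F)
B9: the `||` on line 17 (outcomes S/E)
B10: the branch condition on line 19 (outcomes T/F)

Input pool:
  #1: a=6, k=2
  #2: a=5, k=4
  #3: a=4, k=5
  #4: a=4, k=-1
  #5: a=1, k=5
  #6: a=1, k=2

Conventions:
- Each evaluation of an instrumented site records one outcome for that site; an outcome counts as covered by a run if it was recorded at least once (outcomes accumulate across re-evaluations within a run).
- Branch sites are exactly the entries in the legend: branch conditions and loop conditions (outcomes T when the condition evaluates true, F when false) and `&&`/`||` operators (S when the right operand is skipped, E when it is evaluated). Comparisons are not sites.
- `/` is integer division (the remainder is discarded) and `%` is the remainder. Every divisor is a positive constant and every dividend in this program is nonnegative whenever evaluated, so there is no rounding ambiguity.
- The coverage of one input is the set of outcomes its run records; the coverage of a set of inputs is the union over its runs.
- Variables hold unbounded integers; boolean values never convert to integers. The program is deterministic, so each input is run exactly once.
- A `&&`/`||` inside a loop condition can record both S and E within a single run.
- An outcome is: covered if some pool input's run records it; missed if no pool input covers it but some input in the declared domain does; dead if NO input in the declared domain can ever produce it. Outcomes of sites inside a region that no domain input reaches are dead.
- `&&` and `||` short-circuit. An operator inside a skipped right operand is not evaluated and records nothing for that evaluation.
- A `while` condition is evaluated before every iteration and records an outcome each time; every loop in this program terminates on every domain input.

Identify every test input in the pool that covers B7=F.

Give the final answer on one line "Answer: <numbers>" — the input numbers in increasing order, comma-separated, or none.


input #1 (a=6, k=2): never hits B7=F
input #2 (a=5, k=4): never hits B7=F
input #3 (a=4, k=5): never hits B7=F
input #4 (a=4, k=-1): never hits B7=F
input #5 (a=1, k=5): never hits B7=F
input #6 (a=1, k=2): hits B7=F
Answer: 6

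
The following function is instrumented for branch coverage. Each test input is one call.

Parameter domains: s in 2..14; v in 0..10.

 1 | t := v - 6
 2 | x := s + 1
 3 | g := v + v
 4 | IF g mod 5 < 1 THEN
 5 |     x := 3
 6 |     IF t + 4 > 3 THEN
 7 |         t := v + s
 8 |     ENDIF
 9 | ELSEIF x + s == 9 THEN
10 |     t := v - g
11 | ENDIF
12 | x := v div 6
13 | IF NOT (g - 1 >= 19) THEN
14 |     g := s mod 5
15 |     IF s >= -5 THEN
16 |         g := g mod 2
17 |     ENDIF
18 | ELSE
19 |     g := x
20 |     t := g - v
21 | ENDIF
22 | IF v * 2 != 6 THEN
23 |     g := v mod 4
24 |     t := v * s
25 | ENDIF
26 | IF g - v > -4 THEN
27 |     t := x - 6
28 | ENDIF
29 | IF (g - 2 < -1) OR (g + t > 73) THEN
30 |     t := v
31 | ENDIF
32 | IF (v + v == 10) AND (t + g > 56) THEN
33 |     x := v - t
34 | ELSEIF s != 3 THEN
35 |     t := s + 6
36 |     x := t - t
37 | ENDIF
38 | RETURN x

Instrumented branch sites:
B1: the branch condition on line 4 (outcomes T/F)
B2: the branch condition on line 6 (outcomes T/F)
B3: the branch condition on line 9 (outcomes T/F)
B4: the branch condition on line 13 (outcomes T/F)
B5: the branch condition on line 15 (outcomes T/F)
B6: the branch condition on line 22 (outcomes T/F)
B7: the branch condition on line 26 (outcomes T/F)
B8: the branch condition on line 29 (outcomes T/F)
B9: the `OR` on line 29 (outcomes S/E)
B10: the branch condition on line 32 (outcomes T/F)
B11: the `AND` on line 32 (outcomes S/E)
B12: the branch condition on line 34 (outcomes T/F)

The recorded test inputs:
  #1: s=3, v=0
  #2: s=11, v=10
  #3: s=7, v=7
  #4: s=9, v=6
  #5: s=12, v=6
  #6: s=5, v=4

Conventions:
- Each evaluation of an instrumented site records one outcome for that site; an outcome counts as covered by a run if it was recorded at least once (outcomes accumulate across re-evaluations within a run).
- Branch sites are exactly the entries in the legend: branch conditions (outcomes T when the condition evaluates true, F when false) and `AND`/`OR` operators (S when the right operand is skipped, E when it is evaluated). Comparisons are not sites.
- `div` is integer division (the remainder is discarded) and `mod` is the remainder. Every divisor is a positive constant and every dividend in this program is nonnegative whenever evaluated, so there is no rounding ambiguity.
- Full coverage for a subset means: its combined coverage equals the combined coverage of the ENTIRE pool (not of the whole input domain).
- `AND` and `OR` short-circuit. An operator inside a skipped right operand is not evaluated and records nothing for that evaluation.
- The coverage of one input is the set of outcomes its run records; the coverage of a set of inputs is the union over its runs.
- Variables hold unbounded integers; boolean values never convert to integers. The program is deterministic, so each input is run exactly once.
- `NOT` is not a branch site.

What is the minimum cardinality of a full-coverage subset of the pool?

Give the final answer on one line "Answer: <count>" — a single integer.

input #1, s=3, v=0: events B1->T, B2->F, B4->T, B5->T, B6->T, B7->T, B9->S, B8->T, B11->S, B10->F, B12->F; outcomes B1=T, B2=F, B4=T, B5=T, B6=T, B7=T, B8=T, B9=S, B10=F, B11=S, B12=F
input #2, s=11, v=10: events B1->T, B2->T, B4->F, B6->T, B7->F, B9->E, B8->T, B11->S, B10->F, B12->T; outcomes B1=T, B2=T, B4=F, B6=T, B7=F, B8=T, B9=E, B10=F, B11=S, B12=T
input #3, s=7, v=7: events B1->F, B3->F, B4->T, B5->T, B6->T, B7->F, B9->E, B8->F, B11->S, B10->F, B12->T; outcomes B1=F, B3=F, B4=T, B5=T, B6=T, B7=F, B8=F, B9=E, B10=F, B11=S, B12=T
input #4, s=9, v=6: events B1->F, B3->F, B4->T, B5->T, B6->T, B7->F, B9->E, B8->F, B11->S, B10->F, B12->T; outcomes B1=F, B3=F, B4=T, B5=T, B6=T, B7=F, B8=F, B9=E, B10=F, B11=S, B12=T
input #5, s=12, v=6: events B1->F, B3->F, B4->T, B5->T, B6->T, B7->F, B9->E, B8->T, B11->S, B10->F, B12->T; outcomes B1=F, B3=F, B4=T, B5=T, B6=T, B7=F, B8=T, B9=E, B10=F, B11=S, B12=T
input #6, s=5, v=4: events B1->F, B3->F, B4->T, B5->T, B6->T, B7->F, B9->S, B8->T, B11->S, B10->F, B12->T; outcomes B1=F, B3=F, B4=T, B5=T, B6=T, B7=F, B8=T, B9=S, B10=F, B11=S, B12=T
union over all inputs: B1=T, B1=F, B2=T, B2=F, B3=F, B4=T, B4=F, B5=T, B6=T, B7=T, B7=F, B8=T, B8=F, B9=S, B9=E, B10=F, B11=S, B12=T, B12=F (19 outcomes)
size 1 is not enough: best union over all size-1 subsets is 11/19
size 2 is not enough: best union over all size-2 subsets is 17/19
at size 3, {1, 2, 3} reaches all 19 outcomes; every lexicographically earlier size-3 subset fails

Answer: 3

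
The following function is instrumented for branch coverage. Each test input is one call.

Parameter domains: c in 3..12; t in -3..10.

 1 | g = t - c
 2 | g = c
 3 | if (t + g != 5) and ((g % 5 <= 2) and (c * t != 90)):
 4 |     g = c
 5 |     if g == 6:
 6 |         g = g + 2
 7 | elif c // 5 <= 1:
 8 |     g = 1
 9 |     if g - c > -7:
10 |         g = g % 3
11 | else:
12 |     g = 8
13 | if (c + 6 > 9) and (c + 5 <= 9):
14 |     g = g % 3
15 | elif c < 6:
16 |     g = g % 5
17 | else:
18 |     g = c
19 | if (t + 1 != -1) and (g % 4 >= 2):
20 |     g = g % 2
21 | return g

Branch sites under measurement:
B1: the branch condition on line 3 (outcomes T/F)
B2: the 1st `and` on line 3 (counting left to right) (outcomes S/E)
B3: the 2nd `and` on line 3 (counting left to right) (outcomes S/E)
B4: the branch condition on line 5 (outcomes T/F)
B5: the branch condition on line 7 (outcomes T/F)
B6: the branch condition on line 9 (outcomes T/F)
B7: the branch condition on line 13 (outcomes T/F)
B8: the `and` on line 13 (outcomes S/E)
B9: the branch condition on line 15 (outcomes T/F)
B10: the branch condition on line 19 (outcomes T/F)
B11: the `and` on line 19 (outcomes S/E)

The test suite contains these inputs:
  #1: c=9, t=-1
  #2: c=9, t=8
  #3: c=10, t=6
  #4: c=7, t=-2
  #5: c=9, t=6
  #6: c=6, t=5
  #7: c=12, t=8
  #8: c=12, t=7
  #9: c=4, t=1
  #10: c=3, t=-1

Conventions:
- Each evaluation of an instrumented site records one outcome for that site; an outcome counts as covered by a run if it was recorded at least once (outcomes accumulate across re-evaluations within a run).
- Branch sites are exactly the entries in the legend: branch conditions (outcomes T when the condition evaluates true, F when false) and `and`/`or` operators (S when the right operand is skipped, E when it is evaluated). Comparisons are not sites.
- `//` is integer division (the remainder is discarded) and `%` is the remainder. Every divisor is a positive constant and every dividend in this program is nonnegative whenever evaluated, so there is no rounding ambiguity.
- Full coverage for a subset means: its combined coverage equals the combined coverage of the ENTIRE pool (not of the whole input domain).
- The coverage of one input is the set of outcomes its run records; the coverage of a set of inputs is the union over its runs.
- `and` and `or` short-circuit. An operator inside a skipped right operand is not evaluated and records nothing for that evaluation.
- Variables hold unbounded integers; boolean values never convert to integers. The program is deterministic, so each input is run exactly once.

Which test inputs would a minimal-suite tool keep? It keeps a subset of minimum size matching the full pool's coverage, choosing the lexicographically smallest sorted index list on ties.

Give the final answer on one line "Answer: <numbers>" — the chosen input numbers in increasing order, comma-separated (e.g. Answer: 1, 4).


run #1 (c=9, t=-1) runs B2->E, B3->S, B1->F, B5->T, B6->F, B8->E, B7->F, B9->F, B11->E, B10->F; records B1=F, B2=E, B3=S, B5=T, B6=F, B7=F, B8=E, B9=F, B10=F, B11=E
run #2 (c=9, t=8) runs B2->E, B3->S, B1->F, B5->T, B6->F, B8->E, B7->F, B9->F, B11->E, B10->F; records B1=F, B2=E, B3=S, B5=T, B6=F, B7=F, B8=E, B9=F, B10=F, B11=E
run #3 (c=10, t=6) runs B2->E, B3->E, B1->T, B4->F, B8->E, B7->F, B9->F, B11->E, B10->T; records B1=T, B2=E, B3=E, B4=F, B7=F, B8=E, B9=F, B10=T, B11=E
run #4 (c=7, t=-2) runs B2->S, B1->F, B5->T, B6->T, B8->E, B7->F, B9->F, B11->S, B10->F; records B1=F, B2=S, B5=T, B6=T, B7=F, B8=E, B9=F, B10=F, B11=S
run #5 (c=9, t=6) runs B2->E, B3->S, B1->F, B5->T, B6->F, B8->E, B7->F, B9->F, B11->E, B10->F; records B1=F, B2=E, B3=S, B5=T, B6=F, B7=F, B8=E, B9=F, B10=F, B11=E
run #6 (c=6, t=5) runs B2->E, B3->E, B1->T, B4->T, B8->E, B7->F, B9->F, B11->E, B10->T; records B1=T, B2=E, B3=E, B4=T, B7=F, B8=E, B9=F, B10=T, B11=E
run #7 (c=12, t=8) runs B2->E, B3->E, B1->T, B4->F, B8->E, B7->F, B9->F, B11->E, B10->F; records B1=T, B2=E, B3=E, B4=F, B7=F, B8=E, B9=F, B10=F, B11=E
run #8 (c=12, t=7) runs B2->E, B3->E, B1->T, B4->F, B8->E, B7->F, B9->F, B11->E, B10->F; records B1=T, B2=E, B3=E, B4=F, B7=F, B8=E, B9=F, B10=F, B11=E
run #9 (c=4, t=1) runs B2->S, B1->F, B5->T, B6->T, B8->E, B7->T, B11->E, B10->F; records B1=F, B2=S, B5=T, B6=T, B7=T, B8=E, B10=F, B11=E
run #10 (c=3, t=-1) runs B2->E, B3->S, B1->F, B5->T, B6->T, B8->S, B7->F, B9->T, B11->E, B10->F; records B1=F, B2=E, B3=S, B5=T, B6=T, B7=F, B8=S, B9=T, B10=F, B11=E
the full pool covers 21 outcomes: B1=T, B1=F, B2=S, B2=E, B3=S, B3=E, B4=T, B4=F, B5=T, B6=T, B6=F, B7=T, B7=F, B8=S, B8=E, B9=T, B9=F, B10=T, B10=F, B11=S, B11=E
size 1 is not enough: best union over all size-1 subsets is 10/21
size 2 is not enough: best union over all size-2 subsets is 16/21
size 3 is not enough: best union over all size-3 subsets is 18/21
size 4 is not enough: best union over all size-4 subsets is 19/21
size 5 is not enough: best union over all size-5 subsets is 20/21
at size 6, {1, 3, 4, 6, 9, 10} reaches all 21 outcomes; every lexicographically earlier size-6 subset fails
Answer: 1, 3, 4, 6, 9, 10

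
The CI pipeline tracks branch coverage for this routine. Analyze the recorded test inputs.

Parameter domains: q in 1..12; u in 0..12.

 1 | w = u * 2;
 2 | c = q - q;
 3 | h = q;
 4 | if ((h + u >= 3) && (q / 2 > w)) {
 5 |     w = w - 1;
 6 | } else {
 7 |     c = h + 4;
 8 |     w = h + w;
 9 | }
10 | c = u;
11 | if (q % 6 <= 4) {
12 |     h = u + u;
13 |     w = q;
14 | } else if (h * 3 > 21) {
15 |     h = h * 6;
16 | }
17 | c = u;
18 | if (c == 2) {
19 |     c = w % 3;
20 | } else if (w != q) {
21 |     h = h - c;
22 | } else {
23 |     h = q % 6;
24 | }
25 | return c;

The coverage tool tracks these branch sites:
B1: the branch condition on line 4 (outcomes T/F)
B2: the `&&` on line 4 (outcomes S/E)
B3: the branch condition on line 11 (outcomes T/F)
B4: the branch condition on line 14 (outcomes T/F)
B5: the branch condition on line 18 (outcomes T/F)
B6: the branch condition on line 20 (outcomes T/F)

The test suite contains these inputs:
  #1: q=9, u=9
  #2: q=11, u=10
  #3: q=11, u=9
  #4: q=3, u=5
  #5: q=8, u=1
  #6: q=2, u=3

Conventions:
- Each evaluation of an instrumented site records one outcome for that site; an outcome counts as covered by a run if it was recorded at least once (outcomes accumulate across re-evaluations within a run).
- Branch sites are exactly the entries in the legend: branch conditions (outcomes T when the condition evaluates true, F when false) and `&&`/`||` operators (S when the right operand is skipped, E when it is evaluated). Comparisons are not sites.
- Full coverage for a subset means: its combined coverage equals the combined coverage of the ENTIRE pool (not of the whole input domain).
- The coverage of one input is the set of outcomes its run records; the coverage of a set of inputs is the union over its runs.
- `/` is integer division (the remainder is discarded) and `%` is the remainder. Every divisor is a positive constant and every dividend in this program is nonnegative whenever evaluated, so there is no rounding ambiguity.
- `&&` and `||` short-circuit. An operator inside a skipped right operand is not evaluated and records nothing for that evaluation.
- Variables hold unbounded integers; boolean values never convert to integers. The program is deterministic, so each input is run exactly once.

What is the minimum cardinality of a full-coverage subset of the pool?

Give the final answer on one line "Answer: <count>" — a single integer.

input #1, q=9, u=9: events B2->E, B1->F, B3->T, B5->F, B6->F; outcomes B1=F, B2=E, B3=T, B5=F, B6=F
input #2, q=11, u=10: events B2->E, B1->F, B3->F, B4->T, B5->F, B6->T; outcomes B1=F, B2=E, B3=F, B4=T, B5=F, B6=T
input #3, q=11, u=9: events B2->E, B1->F, B3->F, B4->T, B5->F, B6->T; outcomes B1=F, B2=E, B3=F, B4=T, B5=F, B6=T
input #4, q=3, u=5: events B2->E, B1->F, B3->T, B5->F, B6->F; outcomes B1=F, B2=E, B3=T, B5=F, B6=F
input #5, q=8, u=1: events B2->E, B1->T, B3->T, B5->F, B6->F; outcomes B1=T, B2=E, B3=T, B5=F, B6=F
input #6, q=2, u=3: events B2->E, B1->F, B3->T, B5->F, B6->F; outcomes B1=F, B2=E, B3=T, B5=F, B6=F
pool-wide coverage (9 outcomes): B1=T, B1=F, B2=E, B3=T, B3=F, B4=T, B5=F, B6=T, B6=F
checked all size-1 subsets: none covers 9 outcomes (max 6/9)
inputs {2, 5} (size 2) cover everything; no size-2 subset with a lexicographically smaller index list covers all 9

Answer: 2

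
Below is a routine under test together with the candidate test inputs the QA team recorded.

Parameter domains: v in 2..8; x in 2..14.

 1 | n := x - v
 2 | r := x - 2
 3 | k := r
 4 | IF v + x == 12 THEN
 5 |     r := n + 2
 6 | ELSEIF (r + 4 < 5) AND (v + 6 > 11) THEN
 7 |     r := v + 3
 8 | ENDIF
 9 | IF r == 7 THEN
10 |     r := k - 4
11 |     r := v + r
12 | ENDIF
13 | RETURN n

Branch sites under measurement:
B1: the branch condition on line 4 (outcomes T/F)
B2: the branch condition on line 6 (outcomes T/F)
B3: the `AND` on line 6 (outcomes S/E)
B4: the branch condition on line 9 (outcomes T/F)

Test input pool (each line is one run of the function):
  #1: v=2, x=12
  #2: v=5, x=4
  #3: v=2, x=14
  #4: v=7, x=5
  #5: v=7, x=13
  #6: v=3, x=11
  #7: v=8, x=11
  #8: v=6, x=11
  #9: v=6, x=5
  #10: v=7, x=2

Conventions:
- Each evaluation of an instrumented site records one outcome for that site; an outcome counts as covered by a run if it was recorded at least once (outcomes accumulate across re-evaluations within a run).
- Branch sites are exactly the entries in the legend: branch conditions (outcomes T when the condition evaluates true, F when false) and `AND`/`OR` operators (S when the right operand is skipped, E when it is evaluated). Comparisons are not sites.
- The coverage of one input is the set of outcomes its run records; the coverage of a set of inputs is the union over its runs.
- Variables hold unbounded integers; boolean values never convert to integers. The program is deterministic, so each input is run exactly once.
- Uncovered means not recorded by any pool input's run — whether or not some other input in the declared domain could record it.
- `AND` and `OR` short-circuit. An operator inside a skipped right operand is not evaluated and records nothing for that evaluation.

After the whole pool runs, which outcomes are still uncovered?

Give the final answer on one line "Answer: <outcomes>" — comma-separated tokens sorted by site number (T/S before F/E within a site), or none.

input #1, v=2, x=12: events B1->F, B3->S, B2->F, B4->F; outcomes B1=F, B2=F, B3=S, B4=F
input #2, v=5, x=4: events B1->F, B3->S, B2->F, B4->F; outcomes B1=F, B2=F, B3=S, B4=F
input #3, v=2, x=14: events B1->F, B3->S, B2->F, B4->F; outcomes B1=F, B2=F, B3=S, B4=F
input #4, v=7, x=5: events B1->T, B4->F; outcomes B1=T, B4=F
input #5, v=7, x=13: events B1->F, B3->S, B2->F, B4->F; outcomes B1=F, B2=F, B3=S, B4=F
input #6, v=3, x=11: events B1->F, B3->S, B2->F, B4->F; outcomes B1=F, B2=F, B3=S, B4=F
input #7, v=8, x=11: events B1->F, B3->S, B2->F, B4->F; outcomes B1=F, B2=F, B3=S, B4=F
input #8, v=6, x=11: events B1->F, B3->S, B2->F, B4->F; outcomes B1=F, B2=F, B3=S, B4=F
input #9, v=6, x=5: events B1->F, B3->S, B2->F, B4->F; outcomes B1=F, B2=F, B3=S, B4=F
input #10, v=7, x=2: events B1->F, B3->E, B2->T, B4->F; outcomes B1=F, B2=T, B3=E, B4=F
union over the pool: B1=T, B1=F, B2=T, B2=F, B3=S, B3=E, B4=F
uncovered (1 of 8): B4=T

Answer: B4=T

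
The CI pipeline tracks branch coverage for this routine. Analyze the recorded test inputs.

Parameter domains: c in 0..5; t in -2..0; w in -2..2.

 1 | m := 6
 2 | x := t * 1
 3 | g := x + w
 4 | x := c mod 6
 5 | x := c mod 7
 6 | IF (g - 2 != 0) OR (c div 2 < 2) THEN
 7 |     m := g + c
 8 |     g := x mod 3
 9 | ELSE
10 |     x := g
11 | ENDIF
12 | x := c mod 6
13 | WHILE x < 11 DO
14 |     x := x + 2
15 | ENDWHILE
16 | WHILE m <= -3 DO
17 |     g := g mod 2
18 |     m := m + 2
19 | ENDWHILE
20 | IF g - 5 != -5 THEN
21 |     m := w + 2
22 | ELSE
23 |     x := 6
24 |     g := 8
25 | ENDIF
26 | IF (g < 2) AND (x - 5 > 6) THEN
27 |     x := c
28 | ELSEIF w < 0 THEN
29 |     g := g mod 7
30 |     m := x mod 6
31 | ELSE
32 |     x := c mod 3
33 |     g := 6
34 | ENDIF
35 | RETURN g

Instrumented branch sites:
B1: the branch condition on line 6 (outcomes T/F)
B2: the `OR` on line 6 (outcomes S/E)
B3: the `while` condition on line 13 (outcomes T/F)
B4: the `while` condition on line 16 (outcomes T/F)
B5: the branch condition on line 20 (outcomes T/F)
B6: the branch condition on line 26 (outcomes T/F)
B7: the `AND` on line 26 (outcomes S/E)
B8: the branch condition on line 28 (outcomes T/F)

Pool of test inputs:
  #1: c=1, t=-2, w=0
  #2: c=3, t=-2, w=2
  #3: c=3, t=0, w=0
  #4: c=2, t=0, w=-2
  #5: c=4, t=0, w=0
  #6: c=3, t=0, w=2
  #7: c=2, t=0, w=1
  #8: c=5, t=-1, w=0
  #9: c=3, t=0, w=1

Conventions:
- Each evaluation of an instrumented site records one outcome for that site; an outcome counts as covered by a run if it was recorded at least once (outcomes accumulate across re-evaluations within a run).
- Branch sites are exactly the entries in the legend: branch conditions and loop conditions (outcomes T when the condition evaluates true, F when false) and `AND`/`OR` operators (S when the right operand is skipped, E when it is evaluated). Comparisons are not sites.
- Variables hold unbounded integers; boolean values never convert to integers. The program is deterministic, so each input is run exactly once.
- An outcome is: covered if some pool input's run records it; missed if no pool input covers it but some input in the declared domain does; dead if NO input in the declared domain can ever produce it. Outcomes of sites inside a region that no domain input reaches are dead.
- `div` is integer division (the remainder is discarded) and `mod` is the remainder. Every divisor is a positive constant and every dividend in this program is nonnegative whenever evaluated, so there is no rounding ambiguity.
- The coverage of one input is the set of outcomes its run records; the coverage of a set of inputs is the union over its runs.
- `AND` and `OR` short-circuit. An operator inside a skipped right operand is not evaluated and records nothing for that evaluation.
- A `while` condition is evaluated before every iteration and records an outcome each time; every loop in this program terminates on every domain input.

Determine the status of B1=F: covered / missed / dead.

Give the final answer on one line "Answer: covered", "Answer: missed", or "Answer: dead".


no pool input records B1=F
but domain input (c=4, t=0, w=2) does record it -> reachable, so missed
Answer: missed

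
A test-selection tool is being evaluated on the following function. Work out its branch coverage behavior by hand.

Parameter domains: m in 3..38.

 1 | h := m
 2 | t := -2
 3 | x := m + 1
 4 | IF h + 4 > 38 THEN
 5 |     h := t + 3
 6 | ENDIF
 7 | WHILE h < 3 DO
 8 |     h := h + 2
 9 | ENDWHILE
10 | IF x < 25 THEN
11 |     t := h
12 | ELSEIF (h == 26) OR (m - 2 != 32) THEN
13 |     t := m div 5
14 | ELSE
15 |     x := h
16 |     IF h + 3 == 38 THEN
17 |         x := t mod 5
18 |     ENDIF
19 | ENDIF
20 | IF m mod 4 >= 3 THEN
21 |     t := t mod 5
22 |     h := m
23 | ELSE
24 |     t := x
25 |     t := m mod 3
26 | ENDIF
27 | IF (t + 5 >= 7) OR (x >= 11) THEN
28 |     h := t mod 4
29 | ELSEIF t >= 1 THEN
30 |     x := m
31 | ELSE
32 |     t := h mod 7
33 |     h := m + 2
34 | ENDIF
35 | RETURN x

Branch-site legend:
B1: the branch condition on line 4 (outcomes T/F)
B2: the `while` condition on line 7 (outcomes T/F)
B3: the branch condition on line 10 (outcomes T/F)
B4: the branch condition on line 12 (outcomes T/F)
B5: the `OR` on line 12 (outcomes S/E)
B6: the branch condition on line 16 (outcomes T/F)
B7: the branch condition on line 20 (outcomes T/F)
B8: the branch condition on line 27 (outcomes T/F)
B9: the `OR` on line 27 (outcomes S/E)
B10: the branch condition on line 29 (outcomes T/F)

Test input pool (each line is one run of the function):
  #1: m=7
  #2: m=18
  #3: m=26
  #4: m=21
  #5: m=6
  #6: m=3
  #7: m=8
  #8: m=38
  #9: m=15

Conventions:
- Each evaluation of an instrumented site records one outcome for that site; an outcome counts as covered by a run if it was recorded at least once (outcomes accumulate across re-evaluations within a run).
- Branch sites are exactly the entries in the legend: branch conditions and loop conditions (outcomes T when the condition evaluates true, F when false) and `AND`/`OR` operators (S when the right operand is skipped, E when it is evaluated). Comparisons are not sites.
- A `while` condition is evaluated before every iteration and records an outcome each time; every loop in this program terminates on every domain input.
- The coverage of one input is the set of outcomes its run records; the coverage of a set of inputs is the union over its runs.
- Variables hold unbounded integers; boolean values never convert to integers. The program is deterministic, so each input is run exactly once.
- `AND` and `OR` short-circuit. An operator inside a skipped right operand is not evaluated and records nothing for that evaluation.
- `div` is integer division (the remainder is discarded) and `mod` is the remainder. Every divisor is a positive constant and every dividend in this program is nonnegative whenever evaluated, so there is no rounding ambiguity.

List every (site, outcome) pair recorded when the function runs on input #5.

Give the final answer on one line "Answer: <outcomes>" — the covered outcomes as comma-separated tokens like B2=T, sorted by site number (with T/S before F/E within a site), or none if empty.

Simulating input #5 (m=6) step by step:
  B1->F, B2->F, B3->T, B7->F, B9->E, B8->F, B10->F
as a set, this run covers: B1=F, B2=F, B3=T, B7=F, B8=F, B9=E, B10=F

Answer: B1=F, B2=F, B3=T, B7=F, B8=F, B9=E, B10=F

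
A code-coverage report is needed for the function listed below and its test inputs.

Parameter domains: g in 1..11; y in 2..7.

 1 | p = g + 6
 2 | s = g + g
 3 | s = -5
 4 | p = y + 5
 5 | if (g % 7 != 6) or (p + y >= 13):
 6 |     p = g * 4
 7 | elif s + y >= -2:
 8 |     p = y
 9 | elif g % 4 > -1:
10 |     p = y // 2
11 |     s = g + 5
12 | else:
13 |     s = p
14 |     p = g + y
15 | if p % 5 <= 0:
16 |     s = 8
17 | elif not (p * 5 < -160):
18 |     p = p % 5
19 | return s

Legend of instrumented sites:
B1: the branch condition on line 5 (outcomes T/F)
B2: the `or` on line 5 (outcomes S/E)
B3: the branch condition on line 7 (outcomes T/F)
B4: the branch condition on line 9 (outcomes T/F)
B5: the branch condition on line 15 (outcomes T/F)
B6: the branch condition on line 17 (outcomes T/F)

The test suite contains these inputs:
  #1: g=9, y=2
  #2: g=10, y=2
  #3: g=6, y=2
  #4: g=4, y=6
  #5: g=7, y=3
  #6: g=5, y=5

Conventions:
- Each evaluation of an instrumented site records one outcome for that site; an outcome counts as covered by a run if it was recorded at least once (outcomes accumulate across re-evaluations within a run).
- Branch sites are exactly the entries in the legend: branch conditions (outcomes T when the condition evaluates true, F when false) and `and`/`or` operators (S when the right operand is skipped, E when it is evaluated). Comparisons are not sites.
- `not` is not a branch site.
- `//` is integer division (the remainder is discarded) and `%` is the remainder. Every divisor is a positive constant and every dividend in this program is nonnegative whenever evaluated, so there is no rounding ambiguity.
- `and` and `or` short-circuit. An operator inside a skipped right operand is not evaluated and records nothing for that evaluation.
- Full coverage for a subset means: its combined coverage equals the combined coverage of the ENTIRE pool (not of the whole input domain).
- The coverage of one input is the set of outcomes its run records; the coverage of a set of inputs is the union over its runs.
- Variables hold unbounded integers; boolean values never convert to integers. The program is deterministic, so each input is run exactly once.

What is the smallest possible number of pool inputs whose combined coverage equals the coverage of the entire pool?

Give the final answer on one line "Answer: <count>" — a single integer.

run #1 (g=9, y=2) runs B2->S, B1->T, B5->F, B6->T; records B1=T, B2=S, B5=F, B6=T
run #2 (g=10, y=2) runs B2->S, B1->T, B5->T; records B1=T, B2=S, B5=T
run #3 (g=6, y=2) runs B2->E, B1->F, B3->F, B4->T, B5->F, B6->T; records B1=F, B2=E, B3=F, B4=T, B5=F, B6=T
run #4 (g=4, y=6) runs B2->S, B1->T, B5->F, B6->T; records B1=T, B2=S, B5=F, B6=T
run #5 (g=7, y=3) runs B2->S, B1->T, B5->F, B6->T; records B1=T, B2=S, B5=F, B6=T
run #6 (g=5, y=5) runs B2->S, B1->T, B5->T; records B1=T, B2=S, B5=T
union over all inputs: B1=T, B1=F, B2=S, B2=E, B3=F, B4=T, B5=T, B5=F, B6=T (9 outcomes)
size 1 is not enough: best union over all size-1 subsets is 6/9
inputs {2, 3} (size 2) cover everything; no size-2 subset with a lexicographically smaller index list covers all 9

Answer: 2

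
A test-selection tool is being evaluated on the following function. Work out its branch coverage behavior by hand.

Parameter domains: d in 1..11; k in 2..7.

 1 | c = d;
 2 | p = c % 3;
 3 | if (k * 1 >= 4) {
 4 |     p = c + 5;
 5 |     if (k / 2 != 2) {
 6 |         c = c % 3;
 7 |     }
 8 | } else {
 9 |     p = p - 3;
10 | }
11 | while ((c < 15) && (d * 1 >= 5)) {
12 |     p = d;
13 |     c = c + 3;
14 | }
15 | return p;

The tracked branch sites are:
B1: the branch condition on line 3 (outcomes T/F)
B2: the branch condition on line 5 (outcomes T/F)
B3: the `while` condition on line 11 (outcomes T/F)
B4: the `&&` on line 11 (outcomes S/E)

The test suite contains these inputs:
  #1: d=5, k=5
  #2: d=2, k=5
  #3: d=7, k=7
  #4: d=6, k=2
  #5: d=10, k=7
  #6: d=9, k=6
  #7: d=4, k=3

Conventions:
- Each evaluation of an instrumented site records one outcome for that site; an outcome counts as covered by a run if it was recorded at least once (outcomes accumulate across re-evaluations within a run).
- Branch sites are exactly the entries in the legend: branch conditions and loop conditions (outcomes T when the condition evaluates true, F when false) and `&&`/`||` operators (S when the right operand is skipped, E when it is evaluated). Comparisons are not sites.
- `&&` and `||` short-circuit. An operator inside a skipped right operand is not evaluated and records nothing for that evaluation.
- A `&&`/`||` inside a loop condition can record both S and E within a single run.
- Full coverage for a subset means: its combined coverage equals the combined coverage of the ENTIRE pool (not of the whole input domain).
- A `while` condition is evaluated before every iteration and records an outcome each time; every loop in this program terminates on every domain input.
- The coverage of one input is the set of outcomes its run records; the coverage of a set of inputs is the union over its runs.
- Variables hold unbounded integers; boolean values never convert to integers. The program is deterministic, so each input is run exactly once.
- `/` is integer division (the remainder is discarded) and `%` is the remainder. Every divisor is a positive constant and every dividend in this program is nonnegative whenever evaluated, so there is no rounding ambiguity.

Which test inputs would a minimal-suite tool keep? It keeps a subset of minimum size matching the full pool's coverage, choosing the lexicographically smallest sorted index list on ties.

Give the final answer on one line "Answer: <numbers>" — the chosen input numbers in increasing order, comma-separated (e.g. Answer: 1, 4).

input #1 (d=5, k=5): events B1->T, B2->F, B4->E, B3->T, B4->E, B3->T, B4->E, B3->T, B4->E, B3->T, B4->S, B3->F; covers B1=T, B2=F, B3=T, B3=F, B4=S, B4=E
input #2 (d=2, k=5): events B1->T, B2->F, B4->E, B3->F; covers B1=T, B2=F, B3=F, B4=E
input #3 (d=7, k=7): events B1->T, B2->T, B4->E, B3->T, B4->E, B3->T, B4->E, B3->T, B4->E, B3->T, B4->E, B3->T, B4->S, B3->F; covers B1=T, B2=T, B3=T, B3=F, B4=S, B4=E
input #4 (d=6, k=2): events B1->F, B4->E, B3->T, B4->E, B3->T, B4->E, B3->T, B4->S, B3->F; covers B1=F, B3=T, B3=F, B4=S, B4=E
input #5 (d=10, k=7): events B1->T, B2->T, B4->E, B3->T, B4->E, B3->T, B4->E, B3->T, B4->E, B3->T, B4->E, B3->T, B4->S, B3->F; covers B1=T, B2=T, B3=T, B3=F, B4=S, B4=E
input #6 (d=9, k=6): events B1->T, B2->T, B4->E, B3->T, B4->E, B3->T, B4->E, B3->T, B4->E, B3->T, B4->E, B3->T, B4->S, B3->F; covers B1=T, B2=T, B3=T, B3=F, B4=S, B4=E
input #7 (d=4, k=3): events B1->F, B4->E, B3->F; covers B1=F, B3=F, B4=E
pool-wide coverage (8 outcomes): B1=T, B1=F, B2=T, B2=F, B3=T, B3=F, B4=S, B4=E
no size-1 subset reaches all 8 outcomes (best union: 6/8)
no size-2 subset reaches all 8 outcomes (best union: 7/8)
at size 3, {1, 3, 4} reaches all 8 outcomes; every lexicographically earlier size-3 subset fails

Answer: 1, 3, 4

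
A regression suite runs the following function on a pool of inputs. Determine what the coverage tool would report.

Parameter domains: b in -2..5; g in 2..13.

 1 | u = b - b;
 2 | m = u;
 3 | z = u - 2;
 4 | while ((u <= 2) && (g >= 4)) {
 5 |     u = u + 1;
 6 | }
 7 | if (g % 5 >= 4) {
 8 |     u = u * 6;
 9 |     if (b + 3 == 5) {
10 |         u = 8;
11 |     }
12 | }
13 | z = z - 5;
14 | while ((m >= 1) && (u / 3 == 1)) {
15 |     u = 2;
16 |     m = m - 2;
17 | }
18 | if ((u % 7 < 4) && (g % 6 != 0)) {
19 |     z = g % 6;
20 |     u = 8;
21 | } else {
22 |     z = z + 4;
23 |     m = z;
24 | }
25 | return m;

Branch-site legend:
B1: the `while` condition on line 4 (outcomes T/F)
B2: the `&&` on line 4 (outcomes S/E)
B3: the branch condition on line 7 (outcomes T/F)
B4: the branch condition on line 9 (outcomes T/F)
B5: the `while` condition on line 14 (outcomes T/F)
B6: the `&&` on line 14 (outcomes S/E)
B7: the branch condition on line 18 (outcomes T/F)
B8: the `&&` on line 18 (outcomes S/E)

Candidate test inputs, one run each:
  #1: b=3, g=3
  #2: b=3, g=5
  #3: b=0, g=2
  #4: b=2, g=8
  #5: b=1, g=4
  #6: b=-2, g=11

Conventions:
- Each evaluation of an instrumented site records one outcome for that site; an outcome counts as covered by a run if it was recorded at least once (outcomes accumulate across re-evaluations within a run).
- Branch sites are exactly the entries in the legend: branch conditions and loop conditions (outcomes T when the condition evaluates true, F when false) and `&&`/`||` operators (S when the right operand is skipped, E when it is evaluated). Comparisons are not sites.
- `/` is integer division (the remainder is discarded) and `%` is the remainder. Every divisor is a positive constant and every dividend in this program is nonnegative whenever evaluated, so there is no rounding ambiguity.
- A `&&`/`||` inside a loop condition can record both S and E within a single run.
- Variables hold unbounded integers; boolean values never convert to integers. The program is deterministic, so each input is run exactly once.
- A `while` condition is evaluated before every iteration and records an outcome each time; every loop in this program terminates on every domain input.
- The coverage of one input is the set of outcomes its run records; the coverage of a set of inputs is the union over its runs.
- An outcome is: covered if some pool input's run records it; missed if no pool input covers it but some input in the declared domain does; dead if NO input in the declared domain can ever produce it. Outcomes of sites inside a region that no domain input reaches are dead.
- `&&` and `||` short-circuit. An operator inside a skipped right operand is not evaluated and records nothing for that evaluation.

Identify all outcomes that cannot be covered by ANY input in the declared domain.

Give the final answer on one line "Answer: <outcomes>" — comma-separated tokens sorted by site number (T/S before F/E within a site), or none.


exhaustive pass over the 96-input domain:
  B5=T: unreachable across the whole domain -> dead
  B6=E: unreachable across the whole domain -> dead
  reachable outcomes have witnesses, e.g. B1=T (e.g. b=-2, g=4), B1=F (e.g. b=-2, g=2), B2=S (e.g. b=-2, g=4), B2=E (e.g. b=-2, g=2)
Answer: B5=T, B6=E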